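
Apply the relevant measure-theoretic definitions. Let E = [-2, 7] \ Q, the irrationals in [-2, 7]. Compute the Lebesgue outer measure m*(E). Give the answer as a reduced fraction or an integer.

The interval I = [-2, 7] has m(I) = 7 - (-2) = 9 (endpoints are measure-zero, so open/closed/half-open agree). Write I = (I cap Q) u (I \ Q). The rationals in I are countable, so m*(I cap Q) = 0 (cover each rational by intervals whose total length is arbitrarily small). By countable subadditivity m*(I) <= m*(I cap Q) + m*(I \ Q), hence m*(I \ Q) >= m(I) = 9. The reverse inequality m*(I \ Q) <= m*(I) = 9 is trivial since (I \ Q) is a subset of I. Therefore m*(I \ Q) = 9.

9


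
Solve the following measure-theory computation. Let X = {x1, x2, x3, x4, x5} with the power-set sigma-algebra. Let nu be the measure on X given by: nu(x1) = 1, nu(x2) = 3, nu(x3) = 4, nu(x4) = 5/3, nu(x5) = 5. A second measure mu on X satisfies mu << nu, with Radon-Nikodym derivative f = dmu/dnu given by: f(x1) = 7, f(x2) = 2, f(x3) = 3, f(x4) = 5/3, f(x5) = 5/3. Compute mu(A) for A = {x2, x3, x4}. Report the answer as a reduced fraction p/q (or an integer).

By the defining property of the Radon-Nikodym derivative, for every measurable set A,
  mu(A) = integral_A f dnu.
Since nu is a discrete measure concentrated on the atoms of X, the integral over A reduces to the sum
  mu(A) = sum_{x in A} f(x) * nu({x}).
Computing each term:
  x2: f(x2) * nu(x2) = 2 * 3 = 6.
  x3: f(x3) * nu(x3) = 3 * 4 = 12.
  x4: f(x4) * nu(x4) = 5/3 * 5/3 = 25/9.
Summing: mu(A) = 6 + 12 + 25/9 = 187/9.

187/9


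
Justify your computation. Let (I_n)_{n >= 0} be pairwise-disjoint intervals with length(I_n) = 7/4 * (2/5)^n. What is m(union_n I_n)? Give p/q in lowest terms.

By countable additivity of the Lebesgue measure on pairwise disjoint measurable sets,
  m(union_{n >= 0} I_n) = sum_{n >= 0} m(I_n) = sum_{n >= 0} a * r^n,
  with a = 7/4 and r = 2/5.
Since 0 < r = 2/5 < 1, the geometric series converges:
  sum_{n >= 0} a * r^n = a / (1 - r).
  = 7/4 / (1 - 2/5)
  = 7/4 / (3/5)
  = 35/12.

35/12


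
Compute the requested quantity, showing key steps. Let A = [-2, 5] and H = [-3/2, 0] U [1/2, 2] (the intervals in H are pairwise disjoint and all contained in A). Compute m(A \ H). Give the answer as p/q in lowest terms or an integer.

The ambient interval has length m(A) = 5 - (-2) = 7.
Since the holes are disjoint and sit inside A, by finite additivity
  m(H) = sum_i (b_i - a_i), and m(A \ H) = m(A) - m(H).
Computing the hole measures:
  m(H_1) = 0 - (-3/2) = 3/2.
  m(H_2) = 2 - 1/2 = 3/2.
Summed: m(H) = 3/2 + 3/2 = 3.
So m(A \ H) = 7 - 3 = 4.

4


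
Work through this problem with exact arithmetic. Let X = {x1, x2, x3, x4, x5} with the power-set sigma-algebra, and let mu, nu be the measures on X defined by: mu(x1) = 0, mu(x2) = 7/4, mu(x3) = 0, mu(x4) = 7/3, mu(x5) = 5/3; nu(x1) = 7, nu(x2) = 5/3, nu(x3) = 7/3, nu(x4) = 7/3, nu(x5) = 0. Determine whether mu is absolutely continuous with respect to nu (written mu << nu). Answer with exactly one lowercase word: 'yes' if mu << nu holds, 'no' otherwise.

mu << nu means: every nu-null measurable set is also mu-null; equivalently, for every atom x, if nu({x}) = 0 then mu({x}) = 0.
Checking each atom:
  x1: nu = 7 > 0 -> no constraint.
  x2: nu = 5/3 > 0 -> no constraint.
  x3: nu = 7/3 > 0 -> no constraint.
  x4: nu = 7/3 > 0 -> no constraint.
  x5: nu = 0, mu = 5/3 > 0 -> violates mu << nu.
The atom(s) x5 violate the condition (nu = 0 but mu > 0). Therefore mu is NOT absolutely continuous w.r.t. nu.

no


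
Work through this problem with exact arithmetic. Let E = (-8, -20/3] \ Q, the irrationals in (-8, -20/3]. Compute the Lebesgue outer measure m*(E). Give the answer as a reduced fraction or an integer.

The interval I = (-8, -20/3] has m(I) = -20/3 - (-8) = 4/3 (endpoints are measure-zero, so open/closed/half-open agree). Write I = (I cap Q) u (I \ Q). The rationals in I are countable, so m*(I cap Q) = 0 (cover each rational by intervals whose total length is arbitrarily small). By countable subadditivity m*(I) <= m*(I cap Q) + m*(I \ Q), hence m*(I \ Q) >= m(I) = 4/3. The reverse inequality m*(I \ Q) <= m*(I) = 4/3 is trivial since (I \ Q) is a subset of I. Therefore m*(I \ Q) = 4/3.

4/3


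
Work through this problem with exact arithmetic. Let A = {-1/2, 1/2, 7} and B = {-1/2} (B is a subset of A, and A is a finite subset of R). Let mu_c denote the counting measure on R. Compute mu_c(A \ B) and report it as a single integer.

Counting measure assigns mu_c(E) = |E| (number of elements) when E is finite. For B subset A, A \ B is the set of elements of A not in B, so |A \ B| = |A| - |B|.
|A| = 3, |B| = 1, so mu_c(A \ B) = 3 - 1 = 2.

2


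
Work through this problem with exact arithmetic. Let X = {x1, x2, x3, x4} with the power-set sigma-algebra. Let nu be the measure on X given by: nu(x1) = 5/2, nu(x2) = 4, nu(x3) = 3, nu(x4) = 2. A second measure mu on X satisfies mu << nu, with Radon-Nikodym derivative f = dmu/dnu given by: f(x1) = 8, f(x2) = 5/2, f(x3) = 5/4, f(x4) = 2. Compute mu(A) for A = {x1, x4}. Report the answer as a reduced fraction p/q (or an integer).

By the defining property of the Radon-Nikodym derivative, for every measurable set A,
  mu(A) = integral_A f dnu.
Since nu is a discrete measure concentrated on the atoms of X, the integral over A reduces to the sum
  mu(A) = sum_{x in A} f(x) * nu({x}).
Computing each term:
  x1: f(x1) * nu(x1) = 8 * 5/2 = 20.
  x4: f(x4) * nu(x4) = 2 * 2 = 4.
Summing: mu(A) = 20 + 4 = 24.

24


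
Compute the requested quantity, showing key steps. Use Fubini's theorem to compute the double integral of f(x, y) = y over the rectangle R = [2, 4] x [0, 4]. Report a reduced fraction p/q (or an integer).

f(x, y) is a tensor product of a function of x and a function of y, and both factors are bounded continuous (hence Lebesgue integrable) on the rectangle, so Fubini's theorem applies:
  integral_R f d(m x m) = (integral_a1^b1 1 dx) * (integral_a2^b2 y dy).
Inner integral in x: integral_{2}^{4} 1 dx = (4^1 - 2^1)/1
  = 2.
Inner integral in y: integral_{0}^{4} y dy = (4^2 - 0^2)/2
  = 8.
Product: (2) * (8) = 16.

16


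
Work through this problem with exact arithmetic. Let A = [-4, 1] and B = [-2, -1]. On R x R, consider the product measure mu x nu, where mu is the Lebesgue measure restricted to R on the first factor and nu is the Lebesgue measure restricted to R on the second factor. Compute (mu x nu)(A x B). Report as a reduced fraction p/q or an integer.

For a measurable rectangle A x B, the product measure satisfies
  (mu x nu)(A x B) = mu(A) * nu(B).
  mu(A) = 5.
  nu(B) = 1.
  (mu x nu)(A x B) = 5 * 1 = 5.

5


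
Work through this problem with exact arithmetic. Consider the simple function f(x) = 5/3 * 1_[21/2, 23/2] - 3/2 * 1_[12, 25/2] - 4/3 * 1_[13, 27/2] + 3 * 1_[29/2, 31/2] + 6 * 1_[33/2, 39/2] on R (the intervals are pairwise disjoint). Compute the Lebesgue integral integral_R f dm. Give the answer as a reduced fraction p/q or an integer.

For a simple function f = sum_i c_i * 1_{A_i} with disjoint A_i,
  integral f dm = sum_i c_i * m(A_i).
Lengths of the A_i:
  m(A_1) = 23/2 - 21/2 = 1.
  m(A_2) = 25/2 - 12 = 1/2.
  m(A_3) = 27/2 - 13 = 1/2.
  m(A_4) = 31/2 - 29/2 = 1.
  m(A_5) = 39/2 - 33/2 = 3.
Contributions c_i * m(A_i):
  (5/3) * (1) = 5/3.
  (-3/2) * (1/2) = -3/4.
  (-4/3) * (1/2) = -2/3.
  (3) * (1) = 3.
  (6) * (3) = 18.
Total: 5/3 - 3/4 - 2/3 + 3 + 18 = 85/4.

85/4


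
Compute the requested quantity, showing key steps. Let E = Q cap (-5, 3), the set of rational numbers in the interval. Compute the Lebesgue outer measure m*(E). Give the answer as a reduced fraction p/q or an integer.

E = Q cap (-5, 3) is a subset of Q, which is countable. Enumerate Q = {q_1, q_2, ...}; for any eps > 0, cover q_k by the open interval (q_k - eps/2^(k+1), q_k + eps/2^(k+1)), of length eps/2^k. The total cover length is sum_{k>=1} eps/2^k = eps. Hence m*(E) <= m*(Q) <= eps for every eps > 0, and since outer measure is non-negative, m*(E) = 0.

0


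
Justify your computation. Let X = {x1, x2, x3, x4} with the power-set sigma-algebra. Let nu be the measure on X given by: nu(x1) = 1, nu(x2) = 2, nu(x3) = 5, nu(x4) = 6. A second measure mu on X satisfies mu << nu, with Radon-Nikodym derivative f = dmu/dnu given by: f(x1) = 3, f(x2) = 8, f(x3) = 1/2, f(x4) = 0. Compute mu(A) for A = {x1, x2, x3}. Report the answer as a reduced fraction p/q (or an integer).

By the defining property of the Radon-Nikodym derivative, for every measurable set A,
  mu(A) = integral_A f dnu.
Since nu is a discrete measure concentrated on the atoms of X, the integral over A reduces to the sum
  mu(A) = sum_{x in A} f(x) * nu({x}).
Computing each term:
  x1: f(x1) * nu(x1) = 3 * 1 = 3.
  x2: f(x2) * nu(x2) = 8 * 2 = 16.
  x3: f(x3) * nu(x3) = 1/2 * 5 = 5/2.
Summing: mu(A) = 3 + 16 + 5/2 = 43/2.

43/2


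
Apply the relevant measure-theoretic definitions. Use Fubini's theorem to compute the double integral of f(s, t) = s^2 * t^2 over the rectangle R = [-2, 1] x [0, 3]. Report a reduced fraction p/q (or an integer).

f(s, t) is a tensor product of a function of s and a function of t, and both factors are bounded continuous (hence Lebesgue integrable) on the rectangle, so Fubini's theorem applies:
  integral_R f d(m x m) = (integral_a1^b1 s^2 ds) * (integral_a2^b2 t^2 dt).
Inner integral in s: integral_{-2}^{1} s^2 ds = (1^3 - (-2)^3)/3
  = 3.
Inner integral in t: integral_{0}^{3} t^2 dt = (3^3 - 0^3)/3
  = 9.
Product: (3) * (9) = 27.

27


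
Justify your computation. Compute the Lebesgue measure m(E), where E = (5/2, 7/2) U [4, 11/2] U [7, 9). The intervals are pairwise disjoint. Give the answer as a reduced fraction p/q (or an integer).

For pairwise disjoint intervals, m(union_i I_i) = sum_i m(I_i),
and m is invariant under swapping open/closed endpoints (single points have measure 0).
So m(E) = sum_i (b_i - a_i).
  I_1 has length 7/2 - 5/2 = 1.
  I_2 has length 11/2 - 4 = 3/2.
  I_3 has length 9 - 7 = 2.
Summing:
  m(E) = 1 + 3/2 + 2 = 9/2.

9/2


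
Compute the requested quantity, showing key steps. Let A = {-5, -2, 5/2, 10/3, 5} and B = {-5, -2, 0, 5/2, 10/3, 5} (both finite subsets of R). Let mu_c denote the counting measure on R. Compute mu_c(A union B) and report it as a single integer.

Counting measure on a finite set equals cardinality. By inclusion-exclusion, |A union B| = |A| + |B| - |A cap B|.
|A| = 5, |B| = 6, |A cap B| = 5.
So mu_c(A union B) = 5 + 6 - 5 = 6.

6


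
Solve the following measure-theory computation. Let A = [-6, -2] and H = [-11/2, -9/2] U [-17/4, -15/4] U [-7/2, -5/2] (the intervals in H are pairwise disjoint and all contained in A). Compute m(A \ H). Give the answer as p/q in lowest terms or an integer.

The ambient interval has length m(A) = -2 - (-6) = 4.
Since the holes are disjoint and sit inside A, by finite additivity
  m(H) = sum_i (b_i - a_i), and m(A \ H) = m(A) - m(H).
Computing the hole measures:
  m(H_1) = -9/2 - (-11/2) = 1.
  m(H_2) = -15/4 - (-17/4) = 1/2.
  m(H_3) = -5/2 - (-7/2) = 1.
Summed: m(H) = 1 + 1/2 + 1 = 5/2.
So m(A \ H) = 4 - 5/2 = 3/2.

3/2


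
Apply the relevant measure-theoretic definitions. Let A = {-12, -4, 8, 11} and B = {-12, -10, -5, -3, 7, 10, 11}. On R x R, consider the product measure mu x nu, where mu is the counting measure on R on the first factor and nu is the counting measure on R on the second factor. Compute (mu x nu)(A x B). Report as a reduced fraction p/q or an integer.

For a measurable rectangle A x B, the product measure satisfies
  (mu x nu)(A x B) = mu(A) * nu(B).
  mu(A) = 4.
  nu(B) = 7.
  (mu x nu)(A x B) = 4 * 7 = 28.

28


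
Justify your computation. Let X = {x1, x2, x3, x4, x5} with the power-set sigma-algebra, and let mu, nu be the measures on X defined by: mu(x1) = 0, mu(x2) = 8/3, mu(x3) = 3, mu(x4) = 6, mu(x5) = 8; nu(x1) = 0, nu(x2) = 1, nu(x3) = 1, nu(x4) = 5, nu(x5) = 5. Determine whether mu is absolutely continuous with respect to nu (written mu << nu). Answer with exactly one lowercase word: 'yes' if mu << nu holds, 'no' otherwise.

mu << nu means: every nu-null measurable set is also mu-null; equivalently, for every atom x, if nu({x}) = 0 then mu({x}) = 0.
Checking each atom:
  x1: nu = 0, mu = 0 -> consistent with mu << nu.
  x2: nu = 1 > 0 -> no constraint.
  x3: nu = 1 > 0 -> no constraint.
  x4: nu = 5 > 0 -> no constraint.
  x5: nu = 5 > 0 -> no constraint.
No atom violates the condition. Therefore mu << nu.

yes


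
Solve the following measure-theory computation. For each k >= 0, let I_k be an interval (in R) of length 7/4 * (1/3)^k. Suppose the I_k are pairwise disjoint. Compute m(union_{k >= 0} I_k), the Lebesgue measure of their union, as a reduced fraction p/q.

By countable additivity of the Lebesgue measure on pairwise disjoint measurable sets,
  m(union_{k >= 0} I_k) = sum_{k >= 0} m(I_k) = sum_{k >= 0} a * r^k,
  with a = 7/4 and r = 1/3.
Since 0 < r = 1/3 < 1, the geometric series converges:
  sum_{k >= 0} a * r^k = a / (1 - r).
  = 7/4 / (1 - 1/3)
  = 7/4 / (2/3)
  = 21/8.

21/8


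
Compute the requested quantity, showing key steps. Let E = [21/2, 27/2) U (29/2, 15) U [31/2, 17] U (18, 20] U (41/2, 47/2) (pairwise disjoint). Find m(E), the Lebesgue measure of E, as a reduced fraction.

For pairwise disjoint intervals, m(union_i I_i) = sum_i m(I_i),
and m is invariant under swapping open/closed endpoints (single points have measure 0).
So m(E) = sum_i (b_i - a_i).
  I_1 has length 27/2 - 21/2 = 3.
  I_2 has length 15 - 29/2 = 1/2.
  I_3 has length 17 - 31/2 = 3/2.
  I_4 has length 20 - 18 = 2.
  I_5 has length 47/2 - 41/2 = 3.
Summing:
  m(E) = 3 + 1/2 + 3/2 + 2 + 3 = 10.

10


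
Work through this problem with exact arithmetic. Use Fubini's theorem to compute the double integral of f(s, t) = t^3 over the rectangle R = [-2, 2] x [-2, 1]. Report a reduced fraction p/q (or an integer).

f(s, t) is a tensor product of a function of s and a function of t, and both factors are bounded continuous (hence Lebesgue integrable) on the rectangle, so Fubini's theorem applies:
  integral_R f d(m x m) = (integral_a1^b1 1 ds) * (integral_a2^b2 t^3 dt).
Inner integral in s: integral_{-2}^{2} 1 ds = (2^1 - (-2)^1)/1
  = 4.
Inner integral in t: integral_{-2}^{1} t^3 dt = (1^4 - (-2)^4)/4
  = -15/4.
Product: (4) * (-15/4) = -15.

-15


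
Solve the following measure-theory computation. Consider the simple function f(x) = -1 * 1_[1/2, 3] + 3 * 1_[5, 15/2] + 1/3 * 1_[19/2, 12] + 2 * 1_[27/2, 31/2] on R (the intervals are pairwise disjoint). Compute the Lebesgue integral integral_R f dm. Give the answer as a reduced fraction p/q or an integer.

For a simple function f = sum_i c_i * 1_{A_i} with disjoint A_i,
  integral f dm = sum_i c_i * m(A_i).
Lengths of the A_i:
  m(A_1) = 3 - 1/2 = 5/2.
  m(A_2) = 15/2 - 5 = 5/2.
  m(A_3) = 12 - 19/2 = 5/2.
  m(A_4) = 31/2 - 27/2 = 2.
Contributions c_i * m(A_i):
  (-1) * (5/2) = -5/2.
  (3) * (5/2) = 15/2.
  (1/3) * (5/2) = 5/6.
  (2) * (2) = 4.
Total: -5/2 + 15/2 + 5/6 + 4 = 59/6.

59/6


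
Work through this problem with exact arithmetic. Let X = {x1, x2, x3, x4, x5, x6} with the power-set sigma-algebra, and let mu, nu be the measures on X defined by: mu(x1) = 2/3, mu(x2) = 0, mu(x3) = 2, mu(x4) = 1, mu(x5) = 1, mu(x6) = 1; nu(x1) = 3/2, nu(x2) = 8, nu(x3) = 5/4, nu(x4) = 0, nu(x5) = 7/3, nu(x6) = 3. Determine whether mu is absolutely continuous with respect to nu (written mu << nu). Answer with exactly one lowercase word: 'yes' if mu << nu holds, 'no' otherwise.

mu << nu means: every nu-null measurable set is also mu-null; equivalently, for every atom x, if nu({x}) = 0 then mu({x}) = 0.
Checking each atom:
  x1: nu = 3/2 > 0 -> no constraint.
  x2: nu = 8 > 0 -> no constraint.
  x3: nu = 5/4 > 0 -> no constraint.
  x4: nu = 0, mu = 1 > 0 -> violates mu << nu.
  x5: nu = 7/3 > 0 -> no constraint.
  x6: nu = 3 > 0 -> no constraint.
The atom(s) x4 violate the condition (nu = 0 but mu > 0). Therefore mu is NOT absolutely continuous w.r.t. nu.

no


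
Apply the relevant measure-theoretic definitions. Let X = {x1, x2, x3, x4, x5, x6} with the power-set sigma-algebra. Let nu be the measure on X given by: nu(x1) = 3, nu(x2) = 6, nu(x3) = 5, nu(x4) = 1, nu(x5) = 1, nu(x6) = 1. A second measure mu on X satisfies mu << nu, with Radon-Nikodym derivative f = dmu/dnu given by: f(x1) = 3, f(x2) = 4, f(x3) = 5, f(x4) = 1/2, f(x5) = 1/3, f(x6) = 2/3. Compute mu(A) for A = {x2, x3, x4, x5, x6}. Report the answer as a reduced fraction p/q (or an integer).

By the defining property of the Radon-Nikodym derivative, for every measurable set A,
  mu(A) = integral_A f dnu.
Since nu is a discrete measure concentrated on the atoms of X, the integral over A reduces to the sum
  mu(A) = sum_{x in A} f(x) * nu({x}).
Computing each term:
  x2: f(x2) * nu(x2) = 4 * 6 = 24.
  x3: f(x3) * nu(x3) = 5 * 5 = 25.
  x4: f(x4) * nu(x4) = 1/2 * 1 = 1/2.
  x5: f(x5) * nu(x5) = 1/3 * 1 = 1/3.
  x6: f(x6) * nu(x6) = 2/3 * 1 = 2/3.
Summing: mu(A) = 24 + 25 + 1/2 + 1/3 + 2/3 = 101/2.

101/2


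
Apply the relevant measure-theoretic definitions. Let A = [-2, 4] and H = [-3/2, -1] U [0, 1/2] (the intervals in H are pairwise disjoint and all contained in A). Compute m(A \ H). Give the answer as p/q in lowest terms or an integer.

The ambient interval has length m(A) = 4 - (-2) = 6.
Since the holes are disjoint and sit inside A, by finite additivity
  m(H) = sum_i (b_i - a_i), and m(A \ H) = m(A) - m(H).
Computing the hole measures:
  m(H_1) = -1 - (-3/2) = 1/2.
  m(H_2) = 1/2 - 0 = 1/2.
Summed: m(H) = 1/2 + 1/2 = 1.
So m(A \ H) = 6 - 1 = 5.

5


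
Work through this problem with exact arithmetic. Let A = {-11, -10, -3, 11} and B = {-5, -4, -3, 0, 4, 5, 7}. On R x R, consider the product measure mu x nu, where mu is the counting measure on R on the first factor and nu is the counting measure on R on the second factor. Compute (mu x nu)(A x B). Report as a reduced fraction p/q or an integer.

For a measurable rectangle A x B, the product measure satisfies
  (mu x nu)(A x B) = mu(A) * nu(B).
  mu(A) = 4.
  nu(B) = 7.
  (mu x nu)(A x B) = 4 * 7 = 28.

28


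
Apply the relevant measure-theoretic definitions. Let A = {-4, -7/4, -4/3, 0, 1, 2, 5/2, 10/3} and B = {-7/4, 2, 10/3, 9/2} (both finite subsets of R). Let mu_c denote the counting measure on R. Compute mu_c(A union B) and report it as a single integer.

Counting measure on a finite set equals cardinality. By inclusion-exclusion, |A union B| = |A| + |B| - |A cap B|.
|A| = 8, |B| = 4, |A cap B| = 3.
So mu_c(A union B) = 8 + 4 - 3 = 9.

9


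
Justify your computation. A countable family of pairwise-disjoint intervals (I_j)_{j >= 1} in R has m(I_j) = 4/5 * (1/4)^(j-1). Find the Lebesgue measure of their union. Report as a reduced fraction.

By countable additivity of the Lebesgue measure on pairwise disjoint measurable sets,
  m(union_{j >= 1} I_j) = sum_{j >= 1} m(I_j) = sum_{j >= 1} a * r^(j-1),
  with a = 4/5 and r = 1/4.
Since 0 < r = 1/4 < 1, the geometric series converges:
  sum_{j >= 1} a * r^(j-1) = a / (1 - r).
  = 4/5 / (1 - 1/4)
  = 4/5 / (3/4)
  = 16/15.

16/15


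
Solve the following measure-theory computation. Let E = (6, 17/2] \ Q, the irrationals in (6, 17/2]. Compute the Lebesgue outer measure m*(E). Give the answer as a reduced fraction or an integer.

The interval I = (6, 17/2] has m(I) = 17/2 - 6 = 5/2 (endpoints are measure-zero, so open/closed/half-open agree). Write I = (I cap Q) u (I \ Q). The rationals in I are countable, so m*(I cap Q) = 0 (cover each rational by intervals whose total length is arbitrarily small). By countable subadditivity m*(I) <= m*(I cap Q) + m*(I \ Q), hence m*(I \ Q) >= m(I) = 5/2. The reverse inequality m*(I \ Q) <= m*(I) = 5/2 is trivial since (I \ Q) is a subset of I. Therefore m*(I \ Q) = 5/2.

5/2


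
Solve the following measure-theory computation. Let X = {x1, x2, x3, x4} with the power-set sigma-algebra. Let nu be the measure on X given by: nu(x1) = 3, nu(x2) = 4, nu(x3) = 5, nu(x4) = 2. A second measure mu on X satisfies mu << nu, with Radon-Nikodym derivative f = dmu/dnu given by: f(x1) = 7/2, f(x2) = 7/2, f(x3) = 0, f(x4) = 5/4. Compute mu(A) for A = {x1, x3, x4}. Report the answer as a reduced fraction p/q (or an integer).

By the defining property of the Radon-Nikodym derivative, for every measurable set A,
  mu(A) = integral_A f dnu.
Since nu is a discrete measure concentrated on the atoms of X, the integral over A reduces to the sum
  mu(A) = sum_{x in A} f(x) * nu({x}).
Computing each term:
  x1: f(x1) * nu(x1) = 7/2 * 3 = 21/2.
  x3: f(x3) * nu(x3) = 0 * 5 = 0.
  x4: f(x4) * nu(x4) = 5/4 * 2 = 5/2.
Summing: mu(A) = 21/2 + 0 + 5/2 = 13.

13


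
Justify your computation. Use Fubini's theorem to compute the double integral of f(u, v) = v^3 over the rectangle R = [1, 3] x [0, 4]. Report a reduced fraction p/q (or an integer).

f(u, v) is a tensor product of a function of u and a function of v, and both factors are bounded continuous (hence Lebesgue integrable) on the rectangle, so Fubini's theorem applies:
  integral_R f d(m x m) = (integral_a1^b1 1 du) * (integral_a2^b2 v^3 dv).
Inner integral in u: integral_{1}^{3} 1 du = (3^1 - 1^1)/1
  = 2.
Inner integral in v: integral_{0}^{4} v^3 dv = (4^4 - 0^4)/4
  = 64.
Product: (2) * (64) = 128.

128


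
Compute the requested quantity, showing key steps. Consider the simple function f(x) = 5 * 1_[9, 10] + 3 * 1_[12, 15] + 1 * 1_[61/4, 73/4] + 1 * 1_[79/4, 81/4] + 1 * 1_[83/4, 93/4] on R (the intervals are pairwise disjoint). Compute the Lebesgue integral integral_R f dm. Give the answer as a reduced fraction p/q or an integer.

For a simple function f = sum_i c_i * 1_{A_i} with disjoint A_i,
  integral f dm = sum_i c_i * m(A_i).
Lengths of the A_i:
  m(A_1) = 10 - 9 = 1.
  m(A_2) = 15 - 12 = 3.
  m(A_3) = 73/4 - 61/4 = 3.
  m(A_4) = 81/4 - 79/4 = 1/2.
  m(A_5) = 93/4 - 83/4 = 5/2.
Contributions c_i * m(A_i):
  (5) * (1) = 5.
  (3) * (3) = 9.
  (1) * (3) = 3.
  (1) * (1/2) = 1/2.
  (1) * (5/2) = 5/2.
Total: 5 + 9 + 3 + 1/2 + 5/2 = 20.

20


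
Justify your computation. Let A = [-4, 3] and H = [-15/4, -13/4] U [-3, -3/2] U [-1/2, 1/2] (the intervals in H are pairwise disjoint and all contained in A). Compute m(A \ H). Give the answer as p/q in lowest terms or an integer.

The ambient interval has length m(A) = 3 - (-4) = 7.
Since the holes are disjoint and sit inside A, by finite additivity
  m(H) = sum_i (b_i - a_i), and m(A \ H) = m(A) - m(H).
Computing the hole measures:
  m(H_1) = -13/4 - (-15/4) = 1/2.
  m(H_2) = -3/2 - (-3) = 3/2.
  m(H_3) = 1/2 - (-1/2) = 1.
Summed: m(H) = 1/2 + 3/2 + 1 = 3.
So m(A \ H) = 7 - 3 = 4.

4


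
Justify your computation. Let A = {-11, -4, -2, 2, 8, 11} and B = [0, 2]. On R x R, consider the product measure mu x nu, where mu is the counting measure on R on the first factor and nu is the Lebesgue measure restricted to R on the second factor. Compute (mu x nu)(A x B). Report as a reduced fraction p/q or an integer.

For a measurable rectangle A x B, the product measure satisfies
  (mu x nu)(A x B) = mu(A) * nu(B).
  mu(A) = 6.
  nu(B) = 2.
  (mu x nu)(A x B) = 6 * 2 = 12.

12


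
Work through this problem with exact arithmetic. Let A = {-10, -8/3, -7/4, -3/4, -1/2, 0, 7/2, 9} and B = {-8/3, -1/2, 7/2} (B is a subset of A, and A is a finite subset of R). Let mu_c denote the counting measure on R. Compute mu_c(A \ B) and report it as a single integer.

Counting measure assigns mu_c(E) = |E| (number of elements) when E is finite. For B subset A, A \ B is the set of elements of A not in B, so |A \ B| = |A| - |B|.
|A| = 8, |B| = 3, so mu_c(A \ B) = 8 - 3 = 5.

5


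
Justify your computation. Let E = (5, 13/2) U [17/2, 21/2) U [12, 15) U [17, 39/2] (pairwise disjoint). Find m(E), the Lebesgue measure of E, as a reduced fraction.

For pairwise disjoint intervals, m(union_i I_i) = sum_i m(I_i),
and m is invariant under swapping open/closed endpoints (single points have measure 0).
So m(E) = sum_i (b_i - a_i).
  I_1 has length 13/2 - 5 = 3/2.
  I_2 has length 21/2 - 17/2 = 2.
  I_3 has length 15 - 12 = 3.
  I_4 has length 39/2 - 17 = 5/2.
Summing:
  m(E) = 3/2 + 2 + 3 + 5/2 = 9.

9


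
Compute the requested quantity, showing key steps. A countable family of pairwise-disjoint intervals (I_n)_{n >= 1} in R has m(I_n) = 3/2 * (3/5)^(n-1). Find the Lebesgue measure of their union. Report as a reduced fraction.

By countable additivity of the Lebesgue measure on pairwise disjoint measurable sets,
  m(union_{n >= 1} I_n) = sum_{n >= 1} m(I_n) = sum_{n >= 1} a * r^(n-1),
  with a = 3/2 and r = 3/5.
Since 0 < r = 3/5 < 1, the geometric series converges:
  sum_{n >= 1} a * r^(n-1) = a / (1 - r).
  = 3/2 / (1 - 3/5)
  = 3/2 / (2/5)
  = 15/4.

15/4


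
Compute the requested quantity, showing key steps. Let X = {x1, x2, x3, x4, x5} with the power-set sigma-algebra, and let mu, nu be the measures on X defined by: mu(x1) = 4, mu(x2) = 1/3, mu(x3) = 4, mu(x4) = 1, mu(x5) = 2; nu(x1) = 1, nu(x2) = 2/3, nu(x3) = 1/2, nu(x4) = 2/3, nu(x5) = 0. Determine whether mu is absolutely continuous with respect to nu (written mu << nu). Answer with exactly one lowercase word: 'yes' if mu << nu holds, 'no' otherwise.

mu << nu means: every nu-null measurable set is also mu-null; equivalently, for every atom x, if nu({x}) = 0 then mu({x}) = 0.
Checking each atom:
  x1: nu = 1 > 0 -> no constraint.
  x2: nu = 2/3 > 0 -> no constraint.
  x3: nu = 1/2 > 0 -> no constraint.
  x4: nu = 2/3 > 0 -> no constraint.
  x5: nu = 0, mu = 2 > 0 -> violates mu << nu.
The atom(s) x5 violate the condition (nu = 0 but mu > 0). Therefore mu is NOT absolutely continuous w.r.t. nu.

no


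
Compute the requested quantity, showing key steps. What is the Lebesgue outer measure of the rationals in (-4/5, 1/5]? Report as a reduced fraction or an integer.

Q cap (-4/5, 1/5] is countable; list its elements as q_1, q_2, ... . Fix eps > 0 and cover the k-th point by an interval of length eps * 2^(-k). The cover has total length eps * sum_{k>=1} 2^(-k) = eps, so by definition of outer measure m*(Q cap (-4/5, 1/5]) <= eps. Since eps was arbitrary and m* >= 0, the outer measure is 0.

0


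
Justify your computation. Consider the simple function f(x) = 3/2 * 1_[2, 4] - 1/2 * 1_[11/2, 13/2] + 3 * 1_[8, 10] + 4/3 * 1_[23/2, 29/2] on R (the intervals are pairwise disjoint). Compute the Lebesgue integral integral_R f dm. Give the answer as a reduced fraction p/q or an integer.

For a simple function f = sum_i c_i * 1_{A_i} with disjoint A_i,
  integral f dm = sum_i c_i * m(A_i).
Lengths of the A_i:
  m(A_1) = 4 - 2 = 2.
  m(A_2) = 13/2 - 11/2 = 1.
  m(A_3) = 10 - 8 = 2.
  m(A_4) = 29/2 - 23/2 = 3.
Contributions c_i * m(A_i):
  (3/2) * (2) = 3.
  (-1/2) * (1) = -1/2.
  (3) * (2) = 6.
  (4/3) * (3) = 4.
Total: 3 - 1/2 + 6 + 4 = 25/2.

25/2


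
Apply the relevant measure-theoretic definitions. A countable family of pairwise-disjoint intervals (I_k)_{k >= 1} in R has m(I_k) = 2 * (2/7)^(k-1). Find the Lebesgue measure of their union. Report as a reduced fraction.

By countable additivity of the Lebesgue measure on pairwise disjoint measurable sets,
  m(union_{k >= 1} I_k) = sum_{k >= 1} m(I_k) = sum_{k >= 1} a * r^(k-1),
  with a = 2 and r = 2/7.
Since 0 < r = 2/7 < 1, the geometric series converges:
  sum_{k >= 1} a * r^(k-1) = a / (1 - r).
  = 2 / (1 - 2/7)
  = 2 / (5/7)
  = 14/5.

14/5


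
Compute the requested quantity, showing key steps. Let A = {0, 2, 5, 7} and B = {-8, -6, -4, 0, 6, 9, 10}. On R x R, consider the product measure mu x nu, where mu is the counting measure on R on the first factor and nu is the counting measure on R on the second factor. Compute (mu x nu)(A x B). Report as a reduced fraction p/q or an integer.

For a measurable rectangle A x B, the product measure satisfies
  (mu x nu)(A x B) = mu(A) * nu(B).
  mu(A) = 4.
  nu(B) = 7.
  (mu x nu)(A x B) = 4 * 7 = 28.

28


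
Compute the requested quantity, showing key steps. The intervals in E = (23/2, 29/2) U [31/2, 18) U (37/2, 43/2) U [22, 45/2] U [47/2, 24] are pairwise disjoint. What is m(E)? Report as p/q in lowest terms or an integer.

For pairwise disjoint intervals, m(union_i I_i) = sum_i m(I_i),
and m is invariant under swapping open/closed endpoints (single points have measure 0).
So m(E) = sum_i (b_i - a_i).
  I_1 has length 29/2 - 23/2 = 3.
  I_2 has length 18 - 31/2 = 5/2.
  I_3 has length 43/2 - 37/2 = 3.
  I_4 has length 45/2 - 22 = 1/2.
  I_5 has length 24 - 47/2 = 1/2.
Summing:
  m(E) = 3 + 5/2 + 3 + 1/2 + 1/2 = 19/2.

19/2


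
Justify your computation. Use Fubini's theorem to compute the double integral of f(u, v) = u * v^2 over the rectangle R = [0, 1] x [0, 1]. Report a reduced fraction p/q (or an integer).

f(u, v) is a tensor product of a function of u and a function of v, and both factors are bounded continuous (hence Lebesgue integrable) on the rectangle, so Fubini's theorem applies:
  integral_R f d(m x m) = (integral_a1^b1 u du) * (integral_a2^b2 v^2 dv).
Inner integral in u: integral_{0}^{1} u du = (1^2 - 0^2)/2
  = 1/2.
Inner integral in v: integral_{0}^{1} v^2 dv = (1^3 - 0^3)/3
  = 1/3.
Product: (1/2) * (1/3) = 1/6.

1/6


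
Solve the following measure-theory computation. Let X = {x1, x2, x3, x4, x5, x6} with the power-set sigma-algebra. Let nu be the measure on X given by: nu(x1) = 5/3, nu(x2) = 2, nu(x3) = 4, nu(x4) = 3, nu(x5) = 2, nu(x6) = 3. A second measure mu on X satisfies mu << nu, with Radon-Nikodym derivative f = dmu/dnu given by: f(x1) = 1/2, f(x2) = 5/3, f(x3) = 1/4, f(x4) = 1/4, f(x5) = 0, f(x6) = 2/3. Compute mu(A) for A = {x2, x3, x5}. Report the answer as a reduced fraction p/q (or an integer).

By the defining property of the Radon-Nikodym derivative, for every measurable set A,
  mu(A) = integral_A f dnu.
Since nu is a discrete measure concentrated on the atoms of X, the integral over A reduces to the sum
  mu(A) = sum_{x in A} f(x) * nu({x}).
Computing each term:
  x2: f(x2) * nu(x2) = 5/3 * 2 = 10/3.
  x3: f(x3) * nu(x3) = 1/4 * 4 = 1.
  x5: f(x5) * nu(x5) = 0 * 2 = 0.
Summing: mu(A) = 10/3 + 1 + 0 = 13/3.

13/3


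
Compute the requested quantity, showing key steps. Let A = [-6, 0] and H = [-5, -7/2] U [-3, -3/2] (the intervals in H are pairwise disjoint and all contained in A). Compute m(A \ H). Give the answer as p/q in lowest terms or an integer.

The ambient interval has length m(A) = 0 - (-6) = 6.
Since the holes are disjoint and sit inside A, by finite additivity
  m(H) = sum_i (b_i - a_i), and m(A \ H) = m(A) - m(H).
Computing the hole measures:
  m(H_1) = -7/2 - (-5) = 3/2.
  m(H_2) = -3/2 - (-3) = 3/2.
Summed: m(H) = 3/2 + 3/2 = 3.
So m(A \ H) = 6 - 3 = 3.

3


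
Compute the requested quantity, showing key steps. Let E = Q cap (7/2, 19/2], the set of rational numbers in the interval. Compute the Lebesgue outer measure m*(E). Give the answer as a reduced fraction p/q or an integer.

The set Q cap (7/2, 19/2] is countable (a subset of the countable set Q). Lebesgue outer measure of any countable set is 0: each singleton {q} has m*({q}) = 0, and by countable subadditivity m*(union_k {q_k}) <= sum_k m*({q_k}) = sum_k 0 = 0. The reverse inequality m*(E) >= 0 is automatic. So m*(Q cap (7/2, 19/2]) = 0.

0


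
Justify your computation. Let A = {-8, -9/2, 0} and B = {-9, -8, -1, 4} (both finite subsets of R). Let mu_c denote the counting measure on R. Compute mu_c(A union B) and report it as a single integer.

Counting measure on a finite set equals cardinality. By inclusion-exclusion, |A union B| = |A| + |B| - |A cap B|.
|A| = 3, |B| = 4, |A cap B| = 1.
So mu_c(A union B) = 3 + 4 - 1 = 6.

6


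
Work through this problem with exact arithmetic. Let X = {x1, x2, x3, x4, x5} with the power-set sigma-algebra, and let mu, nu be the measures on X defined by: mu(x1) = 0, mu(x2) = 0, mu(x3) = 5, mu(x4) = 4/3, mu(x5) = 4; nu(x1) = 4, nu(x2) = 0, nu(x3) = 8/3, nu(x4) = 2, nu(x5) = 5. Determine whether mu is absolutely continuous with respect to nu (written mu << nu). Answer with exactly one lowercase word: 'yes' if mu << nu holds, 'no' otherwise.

mu << nu means: every nu-null measurable set is also mu-null; equivalently, for every atom x, if nu({x}) = 0 then mu({x}) = 0.
Checking each atom:
  x1: nu = 4 > 0 -> no constraint.
  x2: nu = 0, mu = 0 -> consistent with mu << nu.
  x3: nu = 8/3 > 0 -> no constraint.
  x4: nu = 2 > 0 -> no constraint.
  x5: nu = 5 > 0 -> no constraint.
No atom violates the condition. Therefore mu << nu.

yes


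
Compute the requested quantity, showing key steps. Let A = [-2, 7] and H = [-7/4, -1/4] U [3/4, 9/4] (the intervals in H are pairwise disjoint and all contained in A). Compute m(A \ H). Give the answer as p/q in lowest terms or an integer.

The ambient interval has length m(A) = 7 - (-2) = 9.
Since the holes are disjoint and sit inside A, by finite additivity
  m(H) = sum_i (b_i - a_i), and m(A \ H) = m(A) - m(H).
Computing the hole measures:
  m(H_1) = -1/4 - (-7/4) = 3/2.
  m(H_2) = 9/4 - 3/4 = 3/2.
Summed: m(H) = 3/2 + 3/2 = 3.
So m(A \ H) = 9 - 3 = 6.

6


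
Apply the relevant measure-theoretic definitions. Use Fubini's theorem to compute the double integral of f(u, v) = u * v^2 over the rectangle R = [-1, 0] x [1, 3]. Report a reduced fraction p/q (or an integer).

f(u, v) is a tensor product of a function of u and a function of v, and both factors are bounded continuous (hence Lebesgue integrable) on the rectangle, so Fubini's theorem applies:
  integral_R f d(m x m) = (integral_a1^b1 u du) * (integral_a2^b2 v^2 dv).
Inner integral in u: integral_{-1}^{0} u du = (0^2 - (-1)^2)/2
  = -1/2.
Inner integral in v: integral_{1}^{3} v^2 dv = (3^3 - 1^3)/3
  = 26/3.
Product: (-1/2) * (26/3) = -13/3.

-13/3


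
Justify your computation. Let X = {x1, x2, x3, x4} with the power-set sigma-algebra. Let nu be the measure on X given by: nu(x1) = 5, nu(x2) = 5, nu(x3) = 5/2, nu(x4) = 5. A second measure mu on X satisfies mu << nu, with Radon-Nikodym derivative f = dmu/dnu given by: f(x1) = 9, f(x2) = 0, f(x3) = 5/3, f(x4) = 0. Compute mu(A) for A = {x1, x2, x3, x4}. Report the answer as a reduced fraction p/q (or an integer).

By the defining property of the Radon-Nikodym derivative, for every measurable set A,
  mu(A) = integral_A f dnu.
Since nu is a discrete measure concentrated on the atoms of X, the integral over A reduces to the sum
  mu(A) = sum_{x in A} f(x) * nu({x}).
Computing each term:
  x1: f(x1) * nu(x1) = 9 * 5 = 45.
  x2: f(x2) * nu(x2) = 0 * 5 = 0.
  x3: f(x3) * nu(x3) = 5/3 * 5/2 = 25/6.
  x4: f(x4) * nu(x4) = 0 * 5 = 0.
Summing: mu(A) = 45 + 0 + 25/6 + 0 = 295/6.

295/6


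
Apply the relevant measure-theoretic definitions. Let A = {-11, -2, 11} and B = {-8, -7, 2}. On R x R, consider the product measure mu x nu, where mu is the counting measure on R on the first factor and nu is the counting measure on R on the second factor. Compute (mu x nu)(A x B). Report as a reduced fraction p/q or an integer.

For a measurable rectangle A x B, the product measure satisfies
  (mu x nu)(A x B) = mu(A) * nu(B).
  mu(A) = 3.
  nu(B) = 3.
  (mu x nu)(A x B) = 3 * 3 = 9.

9


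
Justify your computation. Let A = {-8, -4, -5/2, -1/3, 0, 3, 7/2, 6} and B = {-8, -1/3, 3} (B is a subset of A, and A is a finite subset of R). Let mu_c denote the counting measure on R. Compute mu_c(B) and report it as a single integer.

Counting measure assigns mu_c(E) = |E| (number of elements) when E is finite.
B has 3 element(s), so mu_c(B) = 3.

3


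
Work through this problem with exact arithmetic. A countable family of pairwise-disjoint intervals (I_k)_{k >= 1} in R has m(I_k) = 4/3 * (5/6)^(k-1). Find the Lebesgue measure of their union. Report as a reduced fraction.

By countable additivity of the Lebesgue measure on pairwise disjoint measurable sets,
  m(union_{k >= 1} I_k) = sum_{k >= 1} m(I_k) = sum_{k >= 1} a * r^(k-1),
  with a = 4/3 and r = 5/6.
Since 0 < r = 5/6 < 1, the geometric series converges:
  sum_{k >= 1} a * r^(k-1) = a / (1 - r).
  = 4/3 / (1 - 5/6)
  = 4/3 / (1/6)
  = 8.

8


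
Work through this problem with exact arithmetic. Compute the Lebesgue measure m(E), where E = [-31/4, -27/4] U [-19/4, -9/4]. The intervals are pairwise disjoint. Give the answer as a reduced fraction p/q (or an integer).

For pairwise disjoint intervals, m(union_i I_i) = sum_i m(I_i),
and m is invariant under swapping open/closed endpoints (single points have measure 0).
So m(E) = sum_i (b_i - a_i).
  I_1 has length -27/4 - (-31/4) = 1.
  I_2 has length -9/4 - (-19/4) = 5/2.
Summing:
  m(E) = 1 + 5/2 = 7/2.

7/2


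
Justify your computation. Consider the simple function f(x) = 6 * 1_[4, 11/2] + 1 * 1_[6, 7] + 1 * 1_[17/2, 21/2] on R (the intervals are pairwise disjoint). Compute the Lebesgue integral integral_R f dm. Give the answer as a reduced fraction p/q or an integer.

For a simple function f = sum_i c_i * 1_{A_i} with disjoint A_i,
  integral f dm = sum_i c_i * m(A_i).
Lengths of the A_i:
  m(A_1) = 11/2 - 4 = 3/2.
  m(A_2) = 7 - 6 = 1.
  m(A_3) = 21/2 - 17/2 = 2.
Contributions c_i * m(A_i):
  (6) * (3/2) = 9.
  (1) * (1) = 1.
  (1) * (2) = 2.
Total: 9 + 1 + 2 = 12.

12


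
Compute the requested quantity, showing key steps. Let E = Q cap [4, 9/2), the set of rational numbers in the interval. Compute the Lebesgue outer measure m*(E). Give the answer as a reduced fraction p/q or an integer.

E = Q cap [4, 9/2) is a subset of Q, which is countable. Enumerate Q = {q_1, q_2, ...}; for any eps > 0, cover q_k by the open interval (q_k - eps/2^(k+1), q_k + eps/2^(k+1)), of length eps/2^k. The total cover length is sum_{k>=1} eps/2^k = eps. Hence m*(E) <= m*(Q) <= eps for every eps > 0, and since outer measure is non-negative, m*(E) = 0.

0


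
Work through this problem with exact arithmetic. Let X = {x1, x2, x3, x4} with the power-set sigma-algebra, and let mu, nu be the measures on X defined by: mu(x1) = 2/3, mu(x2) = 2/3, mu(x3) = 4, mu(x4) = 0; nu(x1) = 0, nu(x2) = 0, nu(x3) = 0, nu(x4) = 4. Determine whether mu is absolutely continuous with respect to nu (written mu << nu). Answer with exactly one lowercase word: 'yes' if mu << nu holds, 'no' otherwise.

mu << nu means: every nu-null measurable set is also mu-null; equivalently, for every atom x, if nu({x}) = 0 then mu({x}) = 0.
Checking each atom:
  x1: nu = 0, mu = 2/3 > 0 -> violates mu << nu.
  x2: nu = 0, mu = 2/3 > 0 -> violates mu << nu.
  x3: nu = 0, mu = 4 > 0 -> violates mu << nu.
  x4: nu = 4 > 0 -> no constraint.
The atom(s) x1, x2, x3 violate the condition (nu = 0 but mu > 0). Therefore mu is NOT absolutely continuous w.r.t. nu.

no


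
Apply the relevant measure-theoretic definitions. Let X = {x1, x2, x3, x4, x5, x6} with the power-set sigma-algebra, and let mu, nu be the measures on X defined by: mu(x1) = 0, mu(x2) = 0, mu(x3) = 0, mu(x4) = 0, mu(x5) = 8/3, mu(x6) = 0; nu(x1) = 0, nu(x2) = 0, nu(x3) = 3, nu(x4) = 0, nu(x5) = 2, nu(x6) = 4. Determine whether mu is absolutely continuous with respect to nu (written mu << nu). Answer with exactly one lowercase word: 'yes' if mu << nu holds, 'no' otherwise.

mu << nu means: every nu-null measurable set is also mu-null; equivalently, for every atom x, if nu({x}) = 0 then mu({x}) = 0.
Checking each atom:
  x1: nu = 0, mu = 0 -> consistent with mu << nu.
  x2: nu = 0, mu = 0 -> consistent with mu << nu.
  x3: nu = 3 > 0 -> no constraint.
  x4: nu = 0, mu = 0 -> consistent with mu << nu.
  x5: nu = 2 > 0 -> no constraint.
  x6: nu = 4 > 0 -> no constraint.
No atom violates the condition. Therefore mu << nu.

yes


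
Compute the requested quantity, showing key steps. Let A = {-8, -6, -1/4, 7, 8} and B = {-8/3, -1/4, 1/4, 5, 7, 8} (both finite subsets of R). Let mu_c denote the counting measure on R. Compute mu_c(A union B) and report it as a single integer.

Counting measure on a finite set equals cardinality. By inclusion-exclusion, |A union B| = |A| + |B| - |A cap B|.
|A| = 5, |B| = 6, |A cap B| = 3.
So mu_c(A union B) = 5 + 6 - 3 = 8.

8


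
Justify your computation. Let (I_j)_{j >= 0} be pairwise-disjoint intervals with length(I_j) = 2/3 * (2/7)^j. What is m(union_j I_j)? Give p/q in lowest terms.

By countable additivity of the Lebesgue measure on pairwise disjoint measurable sets,
  m(union_{j >= 0} I_j) = sum_{j >= 0} m(I_j) = sum_{j >= 0} a * r^j,
  with a = 2/3 and r = 2/7.
Since 0 < r = 2/7 < 1, the geometric series converges:
  sum_{j >= 0} a * r^j = a / (1 - r).
  = 2/3 / (1 - 2/7)
  = 2/3 / (5/7)
  = 14/15.

14/15
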